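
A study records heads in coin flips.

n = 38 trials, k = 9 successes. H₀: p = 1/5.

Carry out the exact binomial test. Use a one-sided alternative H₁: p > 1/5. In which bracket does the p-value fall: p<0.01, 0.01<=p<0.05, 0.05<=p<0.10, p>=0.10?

Exact binomial: n=38, k=9, p₀=1/5=0.2000
P(X≥9) from Σ C(n,i)·p₀^i·(1−p₀)^(n−i)
p-value (one-sided, H₁ greater) = 0.34468
→ bracket: p>=0.10

p-value bracket: p>=0.10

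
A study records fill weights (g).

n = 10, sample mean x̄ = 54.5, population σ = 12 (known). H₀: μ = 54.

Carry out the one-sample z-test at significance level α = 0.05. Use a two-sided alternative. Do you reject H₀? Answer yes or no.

reject H₀: no

SE = σ/√n = 12/√10 = 3.7947
z = (x̄−μ₀)/SE = (54.5−54)/3.7947 = 0.1318
p-value (two-sided) = 0.89517
At α=0.05: p ≥ α → fail to reject H₀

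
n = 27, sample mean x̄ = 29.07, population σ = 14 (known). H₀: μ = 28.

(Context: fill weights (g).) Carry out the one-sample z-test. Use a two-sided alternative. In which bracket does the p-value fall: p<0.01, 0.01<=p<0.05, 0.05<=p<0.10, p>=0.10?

SE = σ/√n = 14/√27 = 2.6943
z = (x̄−μ₀)/SE = (29.07−28)/2.6943 = 0.3971
p-value (two-sided) = 0.69127
→ bracket: p>=0.10

p-value bracket: p>=0.10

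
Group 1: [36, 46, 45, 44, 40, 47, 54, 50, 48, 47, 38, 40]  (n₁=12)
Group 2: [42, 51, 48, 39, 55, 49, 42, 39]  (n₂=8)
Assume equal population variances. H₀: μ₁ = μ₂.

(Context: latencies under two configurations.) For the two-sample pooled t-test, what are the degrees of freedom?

degrees of freedom = 18

df = n₁ + n₂ − 2 = 12 + 8 − 2 = 18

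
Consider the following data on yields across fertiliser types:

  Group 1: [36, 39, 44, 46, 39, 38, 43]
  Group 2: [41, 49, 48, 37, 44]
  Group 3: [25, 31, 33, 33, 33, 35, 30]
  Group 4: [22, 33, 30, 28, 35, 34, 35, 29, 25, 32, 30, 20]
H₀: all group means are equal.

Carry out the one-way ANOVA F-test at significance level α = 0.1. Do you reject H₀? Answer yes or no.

reject H₀: yes

Group means [40.71, 43.80, 31.43, 29.42], grand mean 34.742
SSB = Σnᵢ(x̄ᵢ−x̄)² = 1077.076; SSW = ΣΣ(x−x̄ᵢ)² = 510.860
MSB = 1077.076/3 = 359.0253; MSW = 510.860/27 = 18.9207
F = MSB/MSW = 18.9752
df = (3, 27)
p-value (upper-tail) = 0.00000
At α=0.1: p < α → reject H₀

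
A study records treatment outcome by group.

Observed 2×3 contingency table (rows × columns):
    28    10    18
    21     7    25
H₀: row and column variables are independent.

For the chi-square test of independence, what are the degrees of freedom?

df = (r−1)(c−1) = (2−1)·(3−1) = 2

degrees of freedom = 2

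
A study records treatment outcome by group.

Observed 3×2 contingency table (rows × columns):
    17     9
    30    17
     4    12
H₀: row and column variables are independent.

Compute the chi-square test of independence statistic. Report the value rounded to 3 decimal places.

Row totals [26, 47, 16], col totals [51, 38], n=89
χ² = (17−14.90)²/14.90 + (9−11.10)²/11.10 + (30−26.93)²/26.93 + (17−20.07)²/20.07 + (4−9.17)²/9.17 + (12−6.83)²/6.83 = 8.3363
df = 2

test statistic = 8.336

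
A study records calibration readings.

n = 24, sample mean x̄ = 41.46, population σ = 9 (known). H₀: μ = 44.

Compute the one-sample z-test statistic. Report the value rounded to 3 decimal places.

SE = σ/√n = 9/√24 = 1.8371
z = (x̄−μ₀)/SE = (41.46−44)/1.8371 = -1.3826

test statistic = -1.383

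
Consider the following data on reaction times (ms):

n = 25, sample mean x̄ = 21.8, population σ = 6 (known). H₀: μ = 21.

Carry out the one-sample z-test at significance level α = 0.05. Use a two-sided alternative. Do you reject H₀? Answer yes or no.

reject H₀: no

SE = σ/√n = 6/√25 = 1.2000
z = (x̄−μ₀)/SE = (21.8−21)/1.2000 = 0.6667
p-value (two-sided) = 0.50499
At α=0.05: p ≥ α → fail to reject H₀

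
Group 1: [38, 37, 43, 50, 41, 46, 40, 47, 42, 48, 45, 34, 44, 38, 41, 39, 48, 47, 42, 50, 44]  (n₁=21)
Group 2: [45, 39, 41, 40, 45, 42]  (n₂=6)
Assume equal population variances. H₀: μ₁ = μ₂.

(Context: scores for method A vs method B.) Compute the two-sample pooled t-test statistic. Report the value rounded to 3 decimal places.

x̄₁=43.048, s₁=4.455, n₁=21
x̄₂=42.000, s₂=2.530, n₂=6
s_p² = [20·4.455² + 5·2.530²]/25 = 17.1581
SE = √(s_p²·(1/21+1/6)) = 1.9175
t = (43.048−42.000)/1.9175 = 0.5464
df = 25

test statistic = 0.546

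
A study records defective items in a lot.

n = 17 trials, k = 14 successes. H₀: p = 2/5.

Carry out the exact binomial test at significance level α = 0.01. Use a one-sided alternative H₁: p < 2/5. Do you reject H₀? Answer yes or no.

reject H₀: no

Exact binomial: n=17, k=14, p₀=2/5=0.4000
P(X≤14) from Σ C(n,i)·p₀^i·(1−p₀)^(n−i)
p-value (one-sided, H₁ less) = 0.99994
At α=0.01: p ≥ α → fail to reject H₀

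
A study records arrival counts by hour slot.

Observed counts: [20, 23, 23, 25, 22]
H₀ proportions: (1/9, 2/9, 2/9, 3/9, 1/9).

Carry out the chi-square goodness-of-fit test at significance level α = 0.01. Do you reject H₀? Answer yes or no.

reject H₀: yes

n = 113; E_i = n·p_i = [12.56, 25.11, 25.11, 37.67, 12.56]
χ² = (20−12.56)²/12.56 + (23−25.11)²/25.11 + (23−25.11)²/25.11 + (25−37.67)²/37.67 + (22−12.56)²/12.56 = 16.1327
df = 4
p-value (upper-tail) = 0.00285
At α=0.01: p < α → reject H₀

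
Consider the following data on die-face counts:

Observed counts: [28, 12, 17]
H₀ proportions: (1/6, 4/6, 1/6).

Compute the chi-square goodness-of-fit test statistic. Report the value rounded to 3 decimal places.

test statistic = 59.737

n = 57; E_i = n·p_i = [9.50, 38.00, 9.50]
χ² = (28−9.50)²/9.50 + (12−38.00)²/38.00 + (17−9.50)²/9.50 = 59.7368
df = 2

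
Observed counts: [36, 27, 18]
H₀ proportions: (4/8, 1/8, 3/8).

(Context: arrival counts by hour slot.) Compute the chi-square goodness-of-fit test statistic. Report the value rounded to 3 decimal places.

test statistic = 33.667

n = 81; E_i = n·p_i = [40.50, 10.12, 30.38]
χ² = (36−40.50)²/40.50 + (27−10.12)²/10.12 + (18−30.38)²/30.38 = 33.6667
df = 2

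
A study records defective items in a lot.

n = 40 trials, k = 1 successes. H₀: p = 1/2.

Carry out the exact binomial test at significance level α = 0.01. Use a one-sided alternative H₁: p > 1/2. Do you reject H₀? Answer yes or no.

reject H₀: no

Exact binomial: n=40, k=1, p₀=1/2=0.5000
P(X≥1) from Σ C(n,i)·p₀^i·(1−p₀)^(n−i)
p-value (one-sided, H₁ greater) = 1.00000
At α=0.01: p ≥ α → fail to reject H₀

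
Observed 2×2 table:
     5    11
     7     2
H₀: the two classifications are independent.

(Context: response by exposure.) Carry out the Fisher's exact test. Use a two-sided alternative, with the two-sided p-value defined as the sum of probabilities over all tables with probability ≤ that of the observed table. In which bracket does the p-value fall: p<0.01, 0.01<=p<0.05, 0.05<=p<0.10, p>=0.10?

p-value bracket: 0.01<=p<0.05

Margins: r₁=16, r₂=9, c₁=12, c₂=13, n=25
p_obs = C(16,5)·C(9,7)/C(25,12); sum pmf over tables with pmf ≤ p_obs
p-value (two-sided) = 0.04141
→ bracket: 0.01<=p<0.05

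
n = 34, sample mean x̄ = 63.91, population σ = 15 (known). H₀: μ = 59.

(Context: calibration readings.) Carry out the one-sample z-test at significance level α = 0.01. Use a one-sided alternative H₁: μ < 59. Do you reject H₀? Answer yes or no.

reject H₀: no

SE = σ/√n = 15/√34 = 2.5725
z = (x̄−μ₀)/SE = (63.91−59)/2.5725 = 1.9087
p-value (one-sided, H₁ less) = 0.97185
At α=0.01: p ≥ α → fail to reject H₀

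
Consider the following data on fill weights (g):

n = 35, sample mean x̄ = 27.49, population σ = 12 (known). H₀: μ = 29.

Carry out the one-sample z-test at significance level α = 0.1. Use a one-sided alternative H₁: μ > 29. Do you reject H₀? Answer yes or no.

SE = σ/√n = 12/√35 = 2.0284
z = (x̄−μ₀)/SE = (27.49−29)/2.0284 = -0.7444
p-value (one-sided, H₁ greater) = 0.77169
At α=0.1: p ≥ α → fail to reject H₀

reject H₀: no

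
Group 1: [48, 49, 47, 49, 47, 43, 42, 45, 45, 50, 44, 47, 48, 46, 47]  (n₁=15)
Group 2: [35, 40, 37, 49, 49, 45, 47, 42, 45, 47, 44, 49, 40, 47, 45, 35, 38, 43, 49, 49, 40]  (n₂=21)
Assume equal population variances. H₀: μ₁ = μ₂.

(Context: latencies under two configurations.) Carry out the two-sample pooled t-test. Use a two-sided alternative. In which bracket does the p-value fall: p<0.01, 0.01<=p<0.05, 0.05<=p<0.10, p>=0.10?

p-value bracket: 0.01<=p<0.05

x̄₁=46.467, s₁=2.295, n₁=15
x̄₂=43.571, s₂=4.749, n₂=21
s_p² = [14·2.295² + 20·4.749²]/34 = 15.4375
SE = √(s_p²·(1/15+1/21)) = 1.3283
t = (46.467−43.571)/1.3283 = 2.1797
df = 34
p-value (two-sided) = 0.03630
→ bracket: 0.01<=p<0.05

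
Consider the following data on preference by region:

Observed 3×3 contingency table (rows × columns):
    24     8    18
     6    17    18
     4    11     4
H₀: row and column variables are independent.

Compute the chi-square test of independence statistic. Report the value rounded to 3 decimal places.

Row totals [50, 41, 19], col totals [34, 36, 40], n=110
χ² = (24−15.45)²/15.45 + (8−16.36)²/16.36 + (18−18.18)²/18.18 + (6−12.67)²/12.67 + (17−13.42)²/13.42 + (18−14.91)²/14.91 + (4−5.87)²/5.87 + (11−6.22)²/6.22 + (4−6.91)²/6.91 = 19.6114
df = 4

test statistic = 19.611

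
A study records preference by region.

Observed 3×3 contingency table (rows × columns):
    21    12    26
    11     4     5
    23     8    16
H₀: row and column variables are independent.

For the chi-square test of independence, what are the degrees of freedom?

degrees of freedom = 4

df = (r−1)(c−1) = (3−1)·(3−1) = 4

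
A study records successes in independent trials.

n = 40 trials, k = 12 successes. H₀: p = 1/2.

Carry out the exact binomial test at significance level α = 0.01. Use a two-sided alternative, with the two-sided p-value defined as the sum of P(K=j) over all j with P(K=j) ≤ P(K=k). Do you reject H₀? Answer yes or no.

reject H₀: no

Exact binomial: n=40, k=12, p₀=1/2=0.5000
P(X=j) = C(n,j)·p₀^j·(1−p₀)^(n−j); p = Σ P(X=j) over j with P(X=j) ≤ P(X=12)
p-value (two-sided) = 0.01659
At α=0.01: p ≥ α → fail to reject H₀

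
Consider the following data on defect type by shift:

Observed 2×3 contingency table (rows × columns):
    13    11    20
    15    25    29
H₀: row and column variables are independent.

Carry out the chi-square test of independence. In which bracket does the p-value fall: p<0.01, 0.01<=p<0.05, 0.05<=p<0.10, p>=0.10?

Row totals [44, 69], col totals [28, 36, 49], n=113
χ² = (13−10.90)²/10.90 + (11−14.02)²/14.02 + (20−19.08)²/19.08 + (15−17.10)²/17.10 + (25−21.98)²/21.98 + (29−29.92)²/29.92 = 1.7974
df = 2
p-value (upper-tail) = 0.40711
→ bracket: p>=0.10

p-value bracket: p>=0.10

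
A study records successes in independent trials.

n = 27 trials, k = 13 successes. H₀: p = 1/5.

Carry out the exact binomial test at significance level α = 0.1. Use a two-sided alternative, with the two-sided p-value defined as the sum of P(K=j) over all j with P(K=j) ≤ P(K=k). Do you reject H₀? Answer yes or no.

Exact binomial: n=27, k=13, p₀=1/5=0.2000
P(X=j) = C(n,j)·p₀^j·(1−p₀)^(n−j); p = Σ P(X=j) over j with P(X=j) ≤ P(X=13)
p-value (two-sided) = 0.00095
At α=0.1: p < α → reject H₀

reject H₀: yes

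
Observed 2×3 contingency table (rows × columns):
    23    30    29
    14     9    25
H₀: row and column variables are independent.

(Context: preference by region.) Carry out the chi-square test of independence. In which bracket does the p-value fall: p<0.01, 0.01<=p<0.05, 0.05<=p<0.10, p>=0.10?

Row totals [82, 48], col totals [37, 39, 54], n=130
χ² = (23−23.34)²/23.34 + (30−24.60)²/24.60 + (29−34.06)²/34.06 + (14−13.66)²/13.66 + (9−14.40)²/14.40 + (25−19.94)²/19.94 = 5.2607
df = 2
p-value (upper-tail) = 0.07205
→ bracket: 0.05<=p<0.10

p-value bracket: 0.05<=p<0.10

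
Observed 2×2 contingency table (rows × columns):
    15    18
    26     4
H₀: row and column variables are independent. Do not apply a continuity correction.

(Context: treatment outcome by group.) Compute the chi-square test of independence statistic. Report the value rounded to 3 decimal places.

Row totals [33, 30], col totals [41, 22], n=63
χ² = (15−21.48)²/21.48 + (18−11.52)²/11.52 + (26−19.52)²/19.52 + (4−10.48)²/10.48 = 11.7441
df = 1

test statistic = 11.744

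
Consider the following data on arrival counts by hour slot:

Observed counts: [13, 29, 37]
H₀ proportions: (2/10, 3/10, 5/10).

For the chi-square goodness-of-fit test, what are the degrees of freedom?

degrees of freedom = 2

df = k − 1 = 3 − 1 = 2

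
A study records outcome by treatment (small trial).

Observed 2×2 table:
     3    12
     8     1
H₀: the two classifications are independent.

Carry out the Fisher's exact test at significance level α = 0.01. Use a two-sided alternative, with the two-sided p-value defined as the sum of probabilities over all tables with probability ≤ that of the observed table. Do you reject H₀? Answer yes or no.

Margins: r₁=15, r₂=9, c₁=11, c₂=13, n=24
p_obs = C(15,3)·C(9,8)/C(24,11); sum pmf over tables with pmf ≤ p_obs
p-value (two-sided) = 0.00223
At α=0.01: p < α → reject H₀

reject H₀: yes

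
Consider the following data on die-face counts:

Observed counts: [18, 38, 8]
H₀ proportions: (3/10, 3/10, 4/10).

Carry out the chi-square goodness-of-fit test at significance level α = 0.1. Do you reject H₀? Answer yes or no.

n = 64; E_i = n·p_i = [19.20, 19.20, 25.60]
χ² = (18−19.20)²/19.20 + (38−19.20)²/19.20 + (8−25.60)²/25.60 = 30.5833
df = 2
p-value (upper-tail) = 0.00000
At α=0.1: p < α → reject H₀

reject H₀: yes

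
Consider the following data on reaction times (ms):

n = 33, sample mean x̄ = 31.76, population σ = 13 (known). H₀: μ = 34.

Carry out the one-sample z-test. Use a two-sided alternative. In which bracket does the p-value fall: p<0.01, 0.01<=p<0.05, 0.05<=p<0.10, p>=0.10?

SE = σ/√n = 13/√33 = 2.2630
z = (x̄−μ₀)/SE = (31.76−34)/2.2630 = -0.9898
p-value (two-sided) = 0.32226
→ bracket: p>=0.10

p-value bracket: p>=0.10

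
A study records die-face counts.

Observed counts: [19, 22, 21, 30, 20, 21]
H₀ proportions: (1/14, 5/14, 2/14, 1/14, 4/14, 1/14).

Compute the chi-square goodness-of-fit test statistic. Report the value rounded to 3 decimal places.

n = 133; E_i = n·p_i = [9.50, 47.50, 19.00, 9.50, 38.00, 9.50]
χ² = (19−9.50)²/9.50 + (22−47.50)²/47.50 + (21−19.00)²/19.00 + (30−9.50)²/9.50 + (20−38.00)²/38.00 + (21−9.50)²/9.50 = 90.0842
df = 5

test statistic = 90.084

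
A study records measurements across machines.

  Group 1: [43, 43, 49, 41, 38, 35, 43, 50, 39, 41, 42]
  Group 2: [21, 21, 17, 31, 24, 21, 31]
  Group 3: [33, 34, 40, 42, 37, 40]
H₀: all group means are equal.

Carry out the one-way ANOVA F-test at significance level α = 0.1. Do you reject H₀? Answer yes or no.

Group means [42.18, 23.71, 37.67], grand mean 35.667
SSB = Σnᵢ(x̄ᵢ−x̄)² = 1490.935; SSW = ΣΣ(x−x̄ᵢ)² = 430.398
MSB = 1490.935/2 = 745.4675; MSW = 430.398/21 = 20.4952
F = MSB/MSW = 36.3729
df = (2, 21)
p-value (upper-tail) = 0.00000
At α=0.1: p < α → reject H₀

reject H₀: yes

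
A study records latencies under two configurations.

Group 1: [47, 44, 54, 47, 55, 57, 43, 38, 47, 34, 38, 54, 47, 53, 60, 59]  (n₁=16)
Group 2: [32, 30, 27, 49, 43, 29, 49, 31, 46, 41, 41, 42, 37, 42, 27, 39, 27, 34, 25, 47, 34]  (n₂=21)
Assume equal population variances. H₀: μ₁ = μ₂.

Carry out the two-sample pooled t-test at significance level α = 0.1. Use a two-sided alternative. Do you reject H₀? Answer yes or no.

x̄₁=48.562, s₁=7.865, n₁=16
x̄₂=36.762, s₂=7.829, n₂=21
s_p² = [15·7.865² + 20·7.829²]/35 = 61.5356
SE = √(s_p²·(1/16+1/21)) = 2.6031
t = (48.562−36.762)/2.6031 = 4.5332
df = 35
p-value (two-sided) = 0.00007
At α=0.1: p < α → reject H₀

reject H₀: yes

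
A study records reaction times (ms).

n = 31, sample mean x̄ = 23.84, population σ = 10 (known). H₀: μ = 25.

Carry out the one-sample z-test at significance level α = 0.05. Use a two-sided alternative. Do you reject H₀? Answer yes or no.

SE = σ/√n = 10/√31 = 1.7961
z = (x̄−μ₀)/SE = (23.84−25)/1.7961 = -0.6459
p-value (two-sided) = 0.51837
At α=0.05: p ≥ α → fail to reject H₀

reject H₀: no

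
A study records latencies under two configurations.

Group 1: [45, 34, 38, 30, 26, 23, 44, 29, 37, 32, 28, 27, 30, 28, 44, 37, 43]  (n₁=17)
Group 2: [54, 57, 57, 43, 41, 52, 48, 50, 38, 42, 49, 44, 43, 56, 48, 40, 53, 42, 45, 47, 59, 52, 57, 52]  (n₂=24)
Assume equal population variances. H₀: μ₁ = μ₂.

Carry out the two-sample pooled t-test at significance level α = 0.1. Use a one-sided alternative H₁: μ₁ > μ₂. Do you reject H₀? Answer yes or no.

x̄₁=33.824, s₁=7.082, n₁=17
x̄₂=48.708, s₂=6.224, n₂=24
s_p² = [16·7.082² + 23·6.224²]/39 = 43.4213
SE = √(s_p²·(1/17+1/24)) = 2.0889
t = (33.824−48.708)/2.0889 = -7.1257
df = 39
p-value (one-sided, H₁ greater) = 1.00000
At α=0.1: p ≥ α → fail to reject H₀

reject H₀: no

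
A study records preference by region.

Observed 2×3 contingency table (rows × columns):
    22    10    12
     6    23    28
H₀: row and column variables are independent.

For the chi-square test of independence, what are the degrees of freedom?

df = (r−1)(c−1) = (2−1)·(3−1) = 2

degrees of freedom = 2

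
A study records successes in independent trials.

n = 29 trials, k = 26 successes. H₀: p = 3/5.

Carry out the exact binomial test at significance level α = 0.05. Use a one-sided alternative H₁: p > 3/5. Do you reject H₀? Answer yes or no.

Exact binomial: n=29, k=26, p₀=3/5=0.6000
P(X≥26) from Σ C(n,i)·p₀^i·(1−p₀)^(n−i)
p-value (one-sided, H₁ greater) = 0.00047
At α=0.05: p < α → reject H₀

reject H₀: yes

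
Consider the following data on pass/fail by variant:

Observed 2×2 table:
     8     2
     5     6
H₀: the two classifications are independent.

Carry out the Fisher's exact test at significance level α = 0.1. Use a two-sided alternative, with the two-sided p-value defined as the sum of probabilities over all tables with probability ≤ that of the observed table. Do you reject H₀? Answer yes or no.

reject H₀: no

Margins: r₁=10, r₂=11, c₁=13, c₂=8, n=21
p_obs = C(10,8)·C(11,5)/C(21,13); sum pmf over tables with pmf ≤ p_obs
p-value (two-sided) = 0.18266
At α=0.1: p ≥ α → fail to reject H₀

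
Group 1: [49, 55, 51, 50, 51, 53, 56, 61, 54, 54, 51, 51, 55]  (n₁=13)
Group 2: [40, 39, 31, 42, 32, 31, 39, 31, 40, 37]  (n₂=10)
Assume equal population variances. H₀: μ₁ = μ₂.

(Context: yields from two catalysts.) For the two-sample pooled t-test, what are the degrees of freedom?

degrees of freedom = 21

df = n₁ + n₂ − 2 = 13 + 10 − 2 = 21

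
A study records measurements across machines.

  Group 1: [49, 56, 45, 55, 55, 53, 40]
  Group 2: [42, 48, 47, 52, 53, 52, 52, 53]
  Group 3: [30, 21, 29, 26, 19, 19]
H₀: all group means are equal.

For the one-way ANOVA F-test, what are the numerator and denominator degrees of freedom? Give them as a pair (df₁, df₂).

k = 3 groups, N = 21 total
df = (k−1, N−k) = (3−1, 21−3) = (2, 18)

degrees of freedom = [2, 18]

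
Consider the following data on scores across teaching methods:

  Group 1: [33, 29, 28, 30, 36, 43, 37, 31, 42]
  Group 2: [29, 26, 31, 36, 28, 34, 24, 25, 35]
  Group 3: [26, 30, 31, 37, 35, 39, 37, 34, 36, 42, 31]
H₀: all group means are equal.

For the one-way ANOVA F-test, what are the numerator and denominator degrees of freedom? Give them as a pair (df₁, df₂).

degrees of freedom = [2, 26]

k = 3 groups, N = 29 total
df = (k−1, N−k) = (3−1, 29−3) = (2, 26)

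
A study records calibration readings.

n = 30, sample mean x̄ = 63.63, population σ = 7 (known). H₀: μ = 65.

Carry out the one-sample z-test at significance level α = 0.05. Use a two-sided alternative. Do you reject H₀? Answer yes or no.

SE = σ/√n = 7/√30 = 1.2780
z = (x̄−μ₀)/SE = (63.63−65)/1.2780 = -1.0720
p-value (two-sided) = 0.28373
At α=0.05: p ≥ α → fail to reject H₀

reject H₀: no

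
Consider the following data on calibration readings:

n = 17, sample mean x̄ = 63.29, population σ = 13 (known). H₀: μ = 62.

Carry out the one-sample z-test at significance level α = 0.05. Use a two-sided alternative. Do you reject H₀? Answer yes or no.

SE = σ/√n = 13/√17 = 3.1530
z = (x̄−μ₀)/SE = (63.29−62)/3.1530 = 0.4091
p-value (two-sided) = 0.68244
At α=0.05: p ≥ α → fail to reject H₀

reject H₀: no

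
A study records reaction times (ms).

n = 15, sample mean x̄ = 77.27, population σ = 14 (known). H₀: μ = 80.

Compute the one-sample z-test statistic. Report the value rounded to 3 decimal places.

SE = σ/√n = 14/√15 = 3.6148
z = (x̄−μ₀)/SE = (77.27−80)/3.6148 = -0.7552

test statistic = -0.755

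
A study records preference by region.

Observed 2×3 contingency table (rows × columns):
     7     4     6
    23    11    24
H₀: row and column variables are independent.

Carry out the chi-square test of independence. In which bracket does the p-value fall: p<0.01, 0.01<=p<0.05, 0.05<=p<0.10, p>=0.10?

p-value bracket: p>=0.10

Row totals [17, 58], col totals [30, 15, 30], n=75
χ² = (7−6.80)²/6.80 + (4−3.40)²/3.40 + (6−6.80)²/6.80 + (23−23.20)²/23.20 + (11−11.60)²/11.60 + (24−23.20)²/23.20 = 0.2662
df = 2
p-value (upper-tail) = 0.87537
→ bracket: p>=0.10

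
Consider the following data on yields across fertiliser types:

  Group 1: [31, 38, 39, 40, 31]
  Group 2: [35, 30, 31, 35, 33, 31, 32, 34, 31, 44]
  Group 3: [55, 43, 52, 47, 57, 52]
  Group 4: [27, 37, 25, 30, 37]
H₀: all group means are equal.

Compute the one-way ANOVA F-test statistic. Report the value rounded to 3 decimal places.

test statistic = 22.005

Group means [35.80, 33.60, 51.00, 31.20], grand mean 37.577
SSB = Σnᵢ(x̄ᵢ−x̄)² = 1458.346; SSW = ΣΣ(x−x̄ᵢ)² = 486.000
MSB = 1458.346/3 = 486.1154; MSW = 486.000/22 = 22.0909
F = MSB/MSW = 22.0052
df = (3, 22)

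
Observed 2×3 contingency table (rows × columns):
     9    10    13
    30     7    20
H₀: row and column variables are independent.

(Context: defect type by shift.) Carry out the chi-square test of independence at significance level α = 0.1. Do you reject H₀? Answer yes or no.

reject H₀: yes

Row totals [32, 57], col totals [39, 17, 33], n=89
χ² = (9−14.02)²/14.02 + (10−6.11)²/6.11 + (13−11.87)²/11.87 + (30−24.98)²/24.98 + (7−10.89)²/10.89 + (20−21.13)²/21.13 = 6.8391
df = 2
p-value (upper-tail) = 0.03273
At α=0.1: p < α → reject H₀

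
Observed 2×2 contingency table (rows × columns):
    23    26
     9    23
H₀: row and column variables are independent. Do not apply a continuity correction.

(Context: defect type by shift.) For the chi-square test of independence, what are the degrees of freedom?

df = (r−1)(c−1) = (2−1)·(2−1) = 1

degrees of freedom = 1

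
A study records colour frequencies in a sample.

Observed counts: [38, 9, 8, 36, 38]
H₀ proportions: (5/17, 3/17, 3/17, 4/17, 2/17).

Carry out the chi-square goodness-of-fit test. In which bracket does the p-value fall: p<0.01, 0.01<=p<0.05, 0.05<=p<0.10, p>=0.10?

n = 129; E_i = n·p_i = [37.94, 22.76, 22.76, 30.35, 15.18]
χ² = (38−37.94)²/37.94 + (9−22.76)²/22.76 + (8−22.76)²/22.76 + (36−30.35)²/30.35 + (38−15.18)²/15.18 = 53.2734
df = 4
p-value (upper-tail) = 0.00000
→ bracket: p<0.01

p-value bracket: p<0.01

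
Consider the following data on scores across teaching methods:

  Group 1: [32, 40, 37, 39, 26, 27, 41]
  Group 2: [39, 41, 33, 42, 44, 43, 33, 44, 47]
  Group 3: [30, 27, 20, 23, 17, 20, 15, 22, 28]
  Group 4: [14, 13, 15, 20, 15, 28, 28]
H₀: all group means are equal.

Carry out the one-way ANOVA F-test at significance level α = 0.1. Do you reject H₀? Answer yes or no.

Group means [34.57, 40.67, 22.44, 19.00], grand mean 29.469
SSB = Σnᵢ(x̄ᵢ−x̄)² = 2522.032; SSW = ΣΣ(x−x̄ᵢ)² = 885.937
MSB = 2522.032/3 = 840.6774; MSW = 885.937/28 = 31.6406
F = MSB/MSW = 26.5696
df = (3, 28)
p-value (upper-tail) = 0.00000
At α=0.1: p < α → reject H₀

reject H₀: yes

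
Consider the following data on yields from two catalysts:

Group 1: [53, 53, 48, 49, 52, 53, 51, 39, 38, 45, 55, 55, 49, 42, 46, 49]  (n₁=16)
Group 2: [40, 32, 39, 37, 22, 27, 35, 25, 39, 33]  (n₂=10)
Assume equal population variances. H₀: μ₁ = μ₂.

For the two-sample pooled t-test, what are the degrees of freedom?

df = n₁ + n₂ − 2 = 16 + 10 − 2 = 24

degrees of freedom = 24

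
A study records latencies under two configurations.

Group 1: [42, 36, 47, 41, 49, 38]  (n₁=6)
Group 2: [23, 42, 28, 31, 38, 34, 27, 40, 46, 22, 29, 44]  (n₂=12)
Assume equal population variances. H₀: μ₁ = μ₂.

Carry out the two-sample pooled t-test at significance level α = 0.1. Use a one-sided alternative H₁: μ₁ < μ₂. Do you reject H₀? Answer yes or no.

x̄₁=42.167, s₁=5.037, n₁=6
x̄₂=33.667, s₂=8.217, n₂=12
s_p² = [5·5.037² + 11·8.217²]/16 = 54.3438
SE = √(s_p²·(1/6+1/12)) = 3.6859
t = (42.167−33.667)/3.6859 = 2.3061
df = 16
p-value (one-sided, H₁ less) = 0.98259
At α=0.1: p ≥ α → fail to reject H₀

reject H₀: no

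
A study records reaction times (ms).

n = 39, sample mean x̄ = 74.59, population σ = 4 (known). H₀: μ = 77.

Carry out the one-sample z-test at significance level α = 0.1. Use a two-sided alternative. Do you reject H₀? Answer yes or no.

SE = σ/√n = 4/√39 = 0.6405
z = (x̄−μ₀)/SE = (74.59−77)/0.6405 = -3.7626
p-value (two-sided) = 0.00017
At α=0.1: p < α → reject H₀

reject H₀: yes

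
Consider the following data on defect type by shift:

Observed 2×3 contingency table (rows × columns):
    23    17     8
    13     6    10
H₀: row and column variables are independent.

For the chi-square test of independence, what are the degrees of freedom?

df = (r−1)(c−1) = (2−1)·(3−1) = 2

degrees of freedom = 2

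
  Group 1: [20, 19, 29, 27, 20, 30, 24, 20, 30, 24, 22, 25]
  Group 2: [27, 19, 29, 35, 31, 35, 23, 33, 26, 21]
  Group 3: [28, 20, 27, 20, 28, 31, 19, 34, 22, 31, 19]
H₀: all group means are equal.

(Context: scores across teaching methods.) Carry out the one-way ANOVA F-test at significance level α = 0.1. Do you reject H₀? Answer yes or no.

reject H₀: no

Group means [24.17, 27.90, 25.36], grand mean 25.697
SSB = Σnᵢ(x̄ᵢ−x̄)² = 77.858; SSW = ΣΣ(x−x̄ᵢ)² = 781.112
MSB = 77.858/2 = 38.9288; MSW = 781.112/30 = 26.0371
F = MSB/MSW = 1.4951
df = (2, 30)
p-value (upper-tail) = 0.24045
At α=0.1: p ≥ α → fail to reject H₀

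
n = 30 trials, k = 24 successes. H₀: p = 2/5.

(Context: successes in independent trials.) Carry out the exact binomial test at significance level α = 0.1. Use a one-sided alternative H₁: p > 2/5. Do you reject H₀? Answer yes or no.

reject H₀: yes

Exact binomial: n=30, k=24, p₀=2/5=0.4000
P(X≥24) from Σ C(n,i)·p₀^i·(1−p₀)^(n−i)
p-value (one-sided, H₁ greater) = 0.00001
At α=0.1: p < α → reject H₀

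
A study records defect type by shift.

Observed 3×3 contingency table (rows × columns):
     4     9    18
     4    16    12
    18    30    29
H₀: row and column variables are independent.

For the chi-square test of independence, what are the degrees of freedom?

degrees of freedom = 4

df = (r−1)(c−1) = (3−1)·(3−1) = 4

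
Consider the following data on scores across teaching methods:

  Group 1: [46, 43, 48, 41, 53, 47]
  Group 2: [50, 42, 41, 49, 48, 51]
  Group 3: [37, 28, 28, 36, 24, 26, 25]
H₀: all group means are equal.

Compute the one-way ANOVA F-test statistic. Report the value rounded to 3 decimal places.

test statistic = 31.380

Group means [46.33, 46.83, 29.14], grand mean 40.158
SSB = Σnᵢ(x̄ᵢ−x̄)² = 1345.503; SSW = ΣΣ(x−x̄ᵢ)² = 343.024
MSB = 1345.503/2 = 672.7513; MSW = 343.024/16 = 21.4390
F = MSB/MSW = 31.3798
df = (2, 16)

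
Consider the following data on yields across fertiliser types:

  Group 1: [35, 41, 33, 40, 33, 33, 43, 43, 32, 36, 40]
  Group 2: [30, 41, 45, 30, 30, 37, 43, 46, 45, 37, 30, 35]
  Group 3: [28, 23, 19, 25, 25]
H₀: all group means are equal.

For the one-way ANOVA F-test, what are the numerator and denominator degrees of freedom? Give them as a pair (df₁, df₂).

degrees of freedom = [2, 25]

k = 3 groups, N = 28 total
df = (k−1, N−k) = (3−1, 28−3) = (2, 25)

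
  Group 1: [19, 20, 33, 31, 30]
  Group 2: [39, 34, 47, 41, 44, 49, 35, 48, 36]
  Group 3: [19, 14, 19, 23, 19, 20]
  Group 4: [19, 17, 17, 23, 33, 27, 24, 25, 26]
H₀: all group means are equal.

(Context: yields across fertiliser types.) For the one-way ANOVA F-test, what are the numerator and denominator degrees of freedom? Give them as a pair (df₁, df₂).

k = 4 groups, N = 29 total
df = (k−1, N−k) = (4−1, 29−4) = (3, 25)

degrees of freedom = [3, 25]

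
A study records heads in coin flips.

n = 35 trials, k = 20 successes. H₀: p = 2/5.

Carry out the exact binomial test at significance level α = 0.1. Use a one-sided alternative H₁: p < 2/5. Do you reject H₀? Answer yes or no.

Exact binomial: n=35, k=20, p₀=2/5=0.4000
P(X≤20) from Σ C(n,i)·p₀^i·(1−p₀)^(n−i)
p-value (one-sided, H₁ less) = 0.98674
At α=0.1: p ≥ α → fail to reject H₀

reject H₀: no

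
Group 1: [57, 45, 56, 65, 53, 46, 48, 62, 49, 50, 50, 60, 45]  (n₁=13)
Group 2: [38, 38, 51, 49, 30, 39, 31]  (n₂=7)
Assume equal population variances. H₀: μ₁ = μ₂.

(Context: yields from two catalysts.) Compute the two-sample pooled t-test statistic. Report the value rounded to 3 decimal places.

test statistic = 3.972

x̄₁=52.769, s₁=6.673, n₁=13
x̄₂=39.429, s₂=8.059, n₂=7
s_p² = [12·6.673² + 6·8.059²]/18 = 51.3346
SE = √(s_p²·(1/13+1/7)) = 3.3589
t = (52.769−39.429)/3.3589 = 3.9717
df = 18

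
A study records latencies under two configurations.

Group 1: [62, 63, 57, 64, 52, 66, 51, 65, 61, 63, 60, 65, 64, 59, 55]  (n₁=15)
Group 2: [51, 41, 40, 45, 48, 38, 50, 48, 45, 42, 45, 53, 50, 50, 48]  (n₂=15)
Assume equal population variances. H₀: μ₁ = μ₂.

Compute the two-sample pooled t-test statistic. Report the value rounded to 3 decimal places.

x̄₁=60.467, s₁=4.764, n₁=15
x̄₂=46.267, s₂=4.448, n₂=15
s_p² = [14·4.764² + 14·4.448²]/28 = 21.2381
SE = √(s_p²·(1/15+1/15)) = 1.6828
t = (60.467−46.267)/1.6828 = 8.4384
df = 28

test statistic = 8.438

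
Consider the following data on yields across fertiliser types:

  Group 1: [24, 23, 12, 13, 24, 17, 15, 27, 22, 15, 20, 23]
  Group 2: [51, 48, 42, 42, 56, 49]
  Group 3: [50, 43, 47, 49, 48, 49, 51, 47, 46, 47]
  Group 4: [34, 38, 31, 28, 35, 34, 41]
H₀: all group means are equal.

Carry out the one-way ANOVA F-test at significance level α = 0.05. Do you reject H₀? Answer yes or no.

reject H₀: yes

Group means [19.58, 48.00, 47.70, 34.43], grand mean 35.457
SSB = Σnᵢ(x̄ᵢ−x̄)² = 5473.955; SSW = ΣΣ(x−x̄ᵢ)² = 574.731
MSB = 5473.955/3 = 1824.6516; MSW = 574.731/31 = 18.5397
F = MSB/MSW = 98.4186
df = (3, 31)
p-value (upper-tail) = 0.00000
At α=0.05: p < α → reject H₀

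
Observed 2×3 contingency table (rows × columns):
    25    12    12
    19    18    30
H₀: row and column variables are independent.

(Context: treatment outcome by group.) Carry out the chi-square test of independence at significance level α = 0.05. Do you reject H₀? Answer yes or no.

reject H₀: yes

Row totals [49, 67], col totals [44, 30, 42], n=116
χ² = (25−18.59)²/18.59 + (12−12.67)²/12.67 + (12−17.74)²/17.74 + (19−25.41)²/25.41 + (18−17.33)²/17.33 + (30−24.26)²/24.26 = 7.1106
df = 2
p-value (upper-tail) = 0.02857
At α=0.05: p < α → reject H₀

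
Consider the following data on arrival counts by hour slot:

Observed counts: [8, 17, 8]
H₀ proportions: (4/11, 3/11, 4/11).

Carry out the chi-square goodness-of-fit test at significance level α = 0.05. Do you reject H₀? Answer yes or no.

n = 33; E_i = n·p_i = [12.00, 9.00, 12.00]
χ² = (8−12.00)²/12.00 + (17−9.00)²/9.00 + (8−12.00)²/12.00 = 9.7778
df = 2
p-value (upper-tail) = 0.00753
At α=0.05: p < α → reject H₀

reject H₀: yes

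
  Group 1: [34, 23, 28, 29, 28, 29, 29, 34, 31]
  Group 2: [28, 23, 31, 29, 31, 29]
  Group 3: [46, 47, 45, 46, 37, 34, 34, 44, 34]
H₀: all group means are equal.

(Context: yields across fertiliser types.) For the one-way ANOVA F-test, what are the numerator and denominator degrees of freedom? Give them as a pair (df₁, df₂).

k = 3 groups, N = 24 total
df = (k−1, N−k) = (3−1, 24−3) = (2, 21)

degrees of freedom = [2, 21]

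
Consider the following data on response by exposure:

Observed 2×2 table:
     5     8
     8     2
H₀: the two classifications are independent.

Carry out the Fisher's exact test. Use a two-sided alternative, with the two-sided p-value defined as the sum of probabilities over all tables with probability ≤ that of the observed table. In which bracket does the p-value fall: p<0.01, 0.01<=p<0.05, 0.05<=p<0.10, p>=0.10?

Margins: r₁=13, r₂=10, c₁=13, c₂=10, n=23
p_obs = C(13,5)·C(10,8)/C(23,13); sum pmf over tables with pmf ≤ p_obs
p-value (two-sided) = 0.09030
→ bracket: 0.05<=p<0.10

p-value bracket: 0.05<=p<0.10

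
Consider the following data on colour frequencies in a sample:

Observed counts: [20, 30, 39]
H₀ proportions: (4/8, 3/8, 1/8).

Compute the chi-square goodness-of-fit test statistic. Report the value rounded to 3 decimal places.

n = 89; E_i = n·p_i = [44.50, 33.38, 11.12]
χ² = (20−44.50)²/44.50 + (30−33.38)²/33.38 + (39−11.12)²/11.12 = 83.6742
df = 2

test statistic = 83.674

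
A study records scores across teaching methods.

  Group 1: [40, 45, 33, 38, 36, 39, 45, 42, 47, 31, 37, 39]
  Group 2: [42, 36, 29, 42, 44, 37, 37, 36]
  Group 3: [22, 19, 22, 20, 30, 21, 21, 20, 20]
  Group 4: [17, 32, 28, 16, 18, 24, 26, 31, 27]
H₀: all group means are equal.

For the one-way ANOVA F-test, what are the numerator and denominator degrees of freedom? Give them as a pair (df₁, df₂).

degrees of freedom = [3, 34]

k = 4 groups, N = 38 total
df = (k−1, N−k) = (4−1, 38−4) = (3, 34)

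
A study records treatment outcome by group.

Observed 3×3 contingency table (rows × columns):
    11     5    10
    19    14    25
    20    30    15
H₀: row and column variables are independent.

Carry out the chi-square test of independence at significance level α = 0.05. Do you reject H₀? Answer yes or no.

Row totals [26, 58, 65], col totals [50, 49, 50], n=149
χ² = (11−8.72)²/8.72 + (5−8.55)²/8.55 + (10−8.72)²/8.72 + (19−19.46)²/19.46 + (14−19.07)²/19.07 + (25−19.46)²/19.46 + (20−21.81)²/21.81 + (30−21.38)²/21.38 + (15−21.81)²/21.81 = 10.9472
df = 4
p-value (upper-tail) = 0.02716
At α=0.05: p < α → reject H₀

reject H₀: yes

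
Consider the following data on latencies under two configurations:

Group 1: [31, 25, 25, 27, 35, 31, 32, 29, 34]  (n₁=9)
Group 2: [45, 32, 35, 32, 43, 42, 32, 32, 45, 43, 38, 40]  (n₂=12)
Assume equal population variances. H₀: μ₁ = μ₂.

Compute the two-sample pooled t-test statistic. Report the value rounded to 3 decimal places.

test statistic = -3.999

x̄₁=29.889, s₁=3.655, n₁=9
x̄₂=38.250, s₂=5.396, n₂=12
s_p² = [8·3.655² + 11·5.396²]/19 = 22.4810
SE = √(s_p²·(1/9+1/12)) = 2.0908
t = (29.889−38.250)/2.0908 = -3.9991
df = 19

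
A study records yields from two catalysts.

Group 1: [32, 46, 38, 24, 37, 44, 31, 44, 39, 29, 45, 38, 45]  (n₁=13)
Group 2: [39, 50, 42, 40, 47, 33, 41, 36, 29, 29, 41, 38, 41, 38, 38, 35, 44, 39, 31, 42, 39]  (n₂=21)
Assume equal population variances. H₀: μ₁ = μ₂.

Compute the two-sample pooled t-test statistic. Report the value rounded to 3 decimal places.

test statistic = -0.385

x̄₁=37.846, s₁=7.057, n₁=13
x̄₂=38.667, s₂=5.323, n₂=21
s_p² = [12·7.057² + 20·5.323²]/32 = 36.3862
SE = √(s_p²·(1/13+1/21)) = 2.1288
t = (37.846−38.667)/2.1288 = -0.3854
df = 32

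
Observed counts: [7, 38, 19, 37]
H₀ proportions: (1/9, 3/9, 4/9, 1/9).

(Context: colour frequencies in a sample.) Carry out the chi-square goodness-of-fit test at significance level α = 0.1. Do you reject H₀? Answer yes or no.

n = 101; E_i = n·p_i = [11.22, 33.67, 44.89, 11.22]
χ² = (7−11.22)²/11.22 + (38−33.67)²/33.67 + (19−44.89)²/44.89 + (37−11.22)²/11.22 = 76.2896
df = 3
p-value (upper-tail) = 0.00000
At α=0.1: p < α → reject H₀

reject H₀: yes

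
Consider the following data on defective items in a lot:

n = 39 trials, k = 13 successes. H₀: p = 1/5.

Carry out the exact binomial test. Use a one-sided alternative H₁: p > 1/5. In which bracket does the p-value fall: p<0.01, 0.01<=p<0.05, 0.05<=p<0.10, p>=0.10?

p-value bracket: 0.01<=p<0.05

Exact binomial: n=39, k=13, p₀=1/5=0.2000
P(X≥13) from Σ C(n,i)·p₀^i·(1−p₀)^(n−i)
p-value (one-sided, H₁ greater) = 0.03550
→ bracket: 0.01<=p<0.05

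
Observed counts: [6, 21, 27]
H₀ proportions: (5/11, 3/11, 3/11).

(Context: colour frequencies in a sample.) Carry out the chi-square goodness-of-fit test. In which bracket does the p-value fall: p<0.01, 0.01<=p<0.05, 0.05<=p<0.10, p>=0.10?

p-value bracket: p<0.01

n = 54; E_i = n·p_i = [24.55, 14.73, 14.73]
χ² = (6−24.55)²/24.55 + (21−14.73)²/14.73 + (27−14.73)²/14.73 = 26.9111
df = 2
p-value (upper-tail) = 0.00000
→ bracket: p<0.01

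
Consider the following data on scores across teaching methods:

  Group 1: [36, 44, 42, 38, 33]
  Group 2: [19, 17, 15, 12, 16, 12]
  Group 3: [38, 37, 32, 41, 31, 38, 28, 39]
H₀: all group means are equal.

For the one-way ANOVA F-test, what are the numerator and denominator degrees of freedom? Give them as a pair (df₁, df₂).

k = 3 groups, N = 19 total
df = (k−1, N−k) = (3−1, 19−3) = (2, 16)

degrees of freedom = [2, 16]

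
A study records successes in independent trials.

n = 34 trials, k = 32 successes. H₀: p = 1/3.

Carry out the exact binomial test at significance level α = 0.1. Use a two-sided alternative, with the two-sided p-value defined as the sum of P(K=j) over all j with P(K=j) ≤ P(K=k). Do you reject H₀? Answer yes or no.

reject H₀: yes

Exact binomial: n=34, k=32, p₀=1/3=0.3333
P(X=j) = C(n,j)·p₀^j·(1−p₀)^(n−j); p = Σ P(X=j) over j with P(X=j) ≤ P(X=32)
p-value (two-sided) = 0.00000
At α=0.1: p < α → reject H₀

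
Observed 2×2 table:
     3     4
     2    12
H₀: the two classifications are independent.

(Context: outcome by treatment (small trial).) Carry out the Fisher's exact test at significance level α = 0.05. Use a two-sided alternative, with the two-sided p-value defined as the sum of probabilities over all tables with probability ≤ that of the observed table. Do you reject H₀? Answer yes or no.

Margins: r₁=7, r₂=14, c₁=5, c₂=16, n=21
p_obs = C(7,3)·C(14,2)/C(21,5); sum pmf over tables with pmf ≤ p_obs
p-value (two-sided) = 0.28001
At α=0.05: p ≥ α → fail to reject H₀

reject H₀: no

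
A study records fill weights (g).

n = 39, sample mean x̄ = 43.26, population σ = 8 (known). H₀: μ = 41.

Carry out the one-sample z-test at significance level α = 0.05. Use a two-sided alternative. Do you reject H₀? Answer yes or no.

SE = σ/√n = 8/√39 = 1.2810
z = (x̄−μ₀)/SE = (43.26−41)/1.2810 = 1.7642
p-value (two-sided) = 0.07770
At α=0.05: p ≥ α → fail to reject H₀

reject H₀: no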